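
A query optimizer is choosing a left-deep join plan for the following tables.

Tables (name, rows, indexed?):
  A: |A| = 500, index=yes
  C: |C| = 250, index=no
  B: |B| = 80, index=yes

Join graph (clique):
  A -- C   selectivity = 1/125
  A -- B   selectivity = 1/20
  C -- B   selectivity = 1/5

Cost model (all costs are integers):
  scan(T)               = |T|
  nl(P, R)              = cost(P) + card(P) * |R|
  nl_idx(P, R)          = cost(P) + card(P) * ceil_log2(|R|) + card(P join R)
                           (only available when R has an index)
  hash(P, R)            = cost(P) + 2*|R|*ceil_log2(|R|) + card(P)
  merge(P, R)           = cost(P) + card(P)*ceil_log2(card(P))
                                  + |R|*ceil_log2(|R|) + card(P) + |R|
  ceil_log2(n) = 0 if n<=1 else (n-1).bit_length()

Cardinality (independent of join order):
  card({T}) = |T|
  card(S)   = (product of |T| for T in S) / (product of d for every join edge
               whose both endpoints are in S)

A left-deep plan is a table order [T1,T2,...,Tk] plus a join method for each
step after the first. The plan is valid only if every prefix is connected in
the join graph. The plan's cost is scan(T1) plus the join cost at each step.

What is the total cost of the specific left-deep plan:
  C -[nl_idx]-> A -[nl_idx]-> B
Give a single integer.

step 1: scan C: cost=250, card=250
step 2: join A via nl_idx
    card(P join A) = 250*500/(125) = 1000
    cost = 250 + 250*9 + 1000 = 3500
step 3: join B via nl_idx
    card(P join B) = 1000*80/(20*5) = 800
    cost = 3500 + 1000*7 + 800 = 11300

11300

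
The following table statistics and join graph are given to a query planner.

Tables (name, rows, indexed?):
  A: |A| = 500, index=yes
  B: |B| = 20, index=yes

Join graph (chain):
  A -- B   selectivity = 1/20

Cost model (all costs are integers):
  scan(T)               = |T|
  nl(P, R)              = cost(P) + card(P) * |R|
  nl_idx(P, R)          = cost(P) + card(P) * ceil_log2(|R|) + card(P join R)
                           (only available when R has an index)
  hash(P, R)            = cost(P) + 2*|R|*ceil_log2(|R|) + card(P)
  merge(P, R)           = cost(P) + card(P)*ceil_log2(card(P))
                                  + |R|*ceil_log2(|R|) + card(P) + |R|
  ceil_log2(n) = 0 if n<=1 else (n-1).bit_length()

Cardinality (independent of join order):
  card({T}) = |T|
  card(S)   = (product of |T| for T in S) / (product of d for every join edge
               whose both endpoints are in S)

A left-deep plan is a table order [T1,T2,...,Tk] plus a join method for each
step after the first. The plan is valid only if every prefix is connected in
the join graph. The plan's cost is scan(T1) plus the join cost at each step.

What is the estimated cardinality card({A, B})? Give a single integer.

Tables in S: A(500), B(20)
Edges inside S: A-B(d=20)
numerator = 500 * 20 = 10000
denominator = 20 = 20
card(S) = 10000 / 20 = 500

500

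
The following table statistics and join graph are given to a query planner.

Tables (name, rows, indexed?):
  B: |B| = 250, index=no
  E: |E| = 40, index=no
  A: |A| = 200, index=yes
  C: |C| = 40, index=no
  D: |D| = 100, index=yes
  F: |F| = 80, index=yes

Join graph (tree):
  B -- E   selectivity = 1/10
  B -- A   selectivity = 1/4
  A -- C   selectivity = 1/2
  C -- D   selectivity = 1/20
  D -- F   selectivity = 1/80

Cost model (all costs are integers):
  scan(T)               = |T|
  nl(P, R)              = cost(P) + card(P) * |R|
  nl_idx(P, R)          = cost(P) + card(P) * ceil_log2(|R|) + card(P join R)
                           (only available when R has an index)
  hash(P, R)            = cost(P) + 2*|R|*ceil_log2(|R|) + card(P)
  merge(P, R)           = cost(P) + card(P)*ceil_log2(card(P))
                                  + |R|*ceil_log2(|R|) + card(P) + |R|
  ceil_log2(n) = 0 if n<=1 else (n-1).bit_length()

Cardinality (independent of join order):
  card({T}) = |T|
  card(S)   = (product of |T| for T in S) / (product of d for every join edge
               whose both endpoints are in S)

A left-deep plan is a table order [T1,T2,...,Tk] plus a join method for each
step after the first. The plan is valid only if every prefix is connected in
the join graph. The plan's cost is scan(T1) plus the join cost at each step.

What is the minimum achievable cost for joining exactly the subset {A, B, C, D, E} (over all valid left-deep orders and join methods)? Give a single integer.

1057060

Selinger DP over subsets of {A,B,C,D,E}:
  {B}: scan cost=250, card=250
  {E}: scan cost=40, card=40
  {A}: scan cost=200, card=200
  {C}: scan cost=40, card=40
  {D}: scan cost=100, card=100
  {BE}: card=1000; try (E,hash)→980, (B,merge)→2570, (E,merge)→2780, (B,hash)→4080, (B,nl)→10040, (E,nl)→10250; best=980 via (E,hash)
  {AB}: card=12500; try (A,hash)→3700, (B,merge)→4250, (A,merge)→4300, (B,hash)→4400, (A,nl_idx)→14750, (B,nl)→50200 …(+1); best=3700 via (A,hash)
  {AC}: card=4000; try (C,hash)→880, (A,merge)→2120, (C,merge)→2280, (A,hash)→3280, (A,nl_idx)→4360, (A,nl)→8040 …(+1); best=880 via (C,hash)
  {CD}: card=200; try (D,nl_idx)→520, (C,hash)→680, (D,merge)→1120, (C,merge)→1180, (D,hash)→1480, (D,nl)→4040 …(+1); best=520 via (D,nl_idx)
  {ABE}: card=50000; try (A,hash)→5180, (A,merge)→13780, (E,hash)→16680, (A,nl_idx)→58980, (E,merge)→191480, (A,nl)→200980 …(+1); best=5180 via (A,hash)
  {ABC}: card=250000; try (B,hash)→8880, (C,hash)→16680, (B,merge)→55130, (C,merge)→191480, (C,nl)→503700, (B,nl)→1000880; best=8880 via (B,hash)
  {ACD}: card=20000; try (A,hash)→3920, (A,merge)→4120, (D,hash)→6280, (A,nl_idx)→22120, (A,nl)→40520, (D,nl_idx)→48880 …(+2); best=3920 via (A,hash)
  {ABCE}: card=1000000; try (C,hash)→55660, (E,hash)→259360, (C,merge)→855460, (C,nl)→2005180, (E,merge)→4759160, (E,nl)→10008880; best=55660 via (C,hash)
  {ABCD}: card=1250000; try (B,hash)→27920, (D,hash)→260280, (B,merge)→326170, (D,nl_idx)→3008880, (D,merge)→4759680, (B,nl)→5003920 …(+1); best=27920 via (B,hash)
  {ABCDE}: card=5000000; try (D,hash)→1057060, (E,hash)→1278400, (D,nl_idx)→12055660, (D,merge)→21056460, (E,merge)→27528200, (E,nl)→50027920 …(+1); best=1057060 via (D,hash)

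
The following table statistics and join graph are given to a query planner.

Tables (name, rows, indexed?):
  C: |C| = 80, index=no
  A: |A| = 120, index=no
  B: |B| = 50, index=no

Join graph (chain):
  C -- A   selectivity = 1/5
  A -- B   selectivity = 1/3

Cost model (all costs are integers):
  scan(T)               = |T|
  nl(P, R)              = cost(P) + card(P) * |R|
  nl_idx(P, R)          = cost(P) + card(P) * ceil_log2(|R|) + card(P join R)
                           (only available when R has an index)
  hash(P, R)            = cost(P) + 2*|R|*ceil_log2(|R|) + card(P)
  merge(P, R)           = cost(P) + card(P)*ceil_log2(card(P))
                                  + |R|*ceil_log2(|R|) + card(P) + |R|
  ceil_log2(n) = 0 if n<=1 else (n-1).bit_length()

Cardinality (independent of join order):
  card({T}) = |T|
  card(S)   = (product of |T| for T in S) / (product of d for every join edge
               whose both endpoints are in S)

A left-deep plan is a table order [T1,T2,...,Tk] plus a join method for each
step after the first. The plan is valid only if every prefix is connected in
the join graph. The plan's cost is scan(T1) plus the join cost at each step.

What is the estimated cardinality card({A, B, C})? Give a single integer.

32000

Tables in S: A(120), B(50), C(80)
Edges inside S: C-A(d=5), A-B(d=3)
numerator = 120 * 50 * 80 = 480000
denominator = 5 * 3 = 15
card(S) = 480000 / 15 = 32000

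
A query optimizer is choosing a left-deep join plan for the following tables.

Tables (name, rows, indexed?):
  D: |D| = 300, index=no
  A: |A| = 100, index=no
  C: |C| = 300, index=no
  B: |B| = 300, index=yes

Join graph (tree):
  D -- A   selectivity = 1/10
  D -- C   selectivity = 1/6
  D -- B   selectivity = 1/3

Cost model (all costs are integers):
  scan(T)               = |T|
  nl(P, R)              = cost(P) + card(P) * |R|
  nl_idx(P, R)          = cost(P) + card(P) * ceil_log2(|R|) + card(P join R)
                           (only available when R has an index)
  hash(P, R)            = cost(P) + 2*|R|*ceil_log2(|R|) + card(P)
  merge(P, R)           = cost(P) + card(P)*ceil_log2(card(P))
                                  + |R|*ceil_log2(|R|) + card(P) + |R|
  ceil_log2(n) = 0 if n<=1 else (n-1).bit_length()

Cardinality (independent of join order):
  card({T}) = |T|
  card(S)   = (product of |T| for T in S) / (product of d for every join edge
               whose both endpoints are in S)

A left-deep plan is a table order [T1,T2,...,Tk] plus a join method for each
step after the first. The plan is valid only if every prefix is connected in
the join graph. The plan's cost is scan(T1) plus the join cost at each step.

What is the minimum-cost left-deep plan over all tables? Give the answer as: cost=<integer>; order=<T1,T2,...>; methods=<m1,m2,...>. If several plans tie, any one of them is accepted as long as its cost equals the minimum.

cost=165800; order=D,A,C,B; methods=hash,hash,hash

Selinger DP (subsets sized 1..n):
  {D}: scan cost=300, card=300
  {A}: scan cost=100, card=100
  {C}: scan cost=300, card=300
  {B}: scan cost=300, card=300
  {AD}: card=3000; try (A,hash)→2000, (D,merge)→3900, (A,merge)→4100, (D,hash)→5600, (D,nl)→30100, (A,nl)→30300; best=2000 via (A,hash)
  {CD}: card=15000; try (D,hash)→6000, (C,hash)→6000, (D,merge)→6300, (C,merge)→6300, (D,nl)→90300, (C,nl)→90300; best=6000 via (D,hash)
  {BD}: card=30000; try (D,hash)→6000, (B,hash)→6000, (D,merge)→6300, (B,merge)→6300, (B,nl_idx)→33000, (D,nl)→90300 …(+1); best=6000 via (D,hash)
  {ACD}: card=150000; try (C,hash)→10400, (A,hash)→22400, (C,merge)→44000, (A,merge)→231800, (C,nl)→902000, (A,nl)→1506000; best=10400 via (C,hash)
  {ABD}: card=300000; try (B,hash)→10400, (A,hash)→37400, (B,merge)→44000, (B,nl_idx)→329000, (A,merge)→486800, (B,nl)→902000 …(+1); best=10400 via (B,hash)
  {BCD}: card=1500000; try (B,hash)→26400, (C,hash)→41400, (B,merge)→234000, (C,merge)→489000, (B,nl_idx)→1641000, (B,nl)→4506000 …(+1); best=26400 via (B,hash)
  {ABCD}: card=15000000; try (B,hash)→165800, (C,hash)→315800, (A,hash)→1527800, (B,merge)→2863400, (C,merge)→6013400, (B,nl_idx)→16360400 …(+4); best=165800 via (B,hash)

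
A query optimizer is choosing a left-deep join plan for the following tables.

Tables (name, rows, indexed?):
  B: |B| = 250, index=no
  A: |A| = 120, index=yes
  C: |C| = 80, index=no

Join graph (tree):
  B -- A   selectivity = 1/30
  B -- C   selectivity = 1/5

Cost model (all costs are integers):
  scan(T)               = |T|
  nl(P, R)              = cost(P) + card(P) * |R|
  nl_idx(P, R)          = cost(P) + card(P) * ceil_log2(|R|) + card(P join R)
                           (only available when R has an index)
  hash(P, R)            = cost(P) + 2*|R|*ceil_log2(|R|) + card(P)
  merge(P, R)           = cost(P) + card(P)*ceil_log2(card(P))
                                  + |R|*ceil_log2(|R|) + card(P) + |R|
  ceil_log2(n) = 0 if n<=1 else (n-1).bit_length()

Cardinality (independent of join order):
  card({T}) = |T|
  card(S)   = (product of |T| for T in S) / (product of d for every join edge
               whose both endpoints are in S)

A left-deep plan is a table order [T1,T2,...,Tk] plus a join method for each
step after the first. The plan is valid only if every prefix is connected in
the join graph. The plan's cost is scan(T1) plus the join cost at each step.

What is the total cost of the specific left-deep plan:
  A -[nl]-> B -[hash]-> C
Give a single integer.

step 1: scan A: cost=120, card=120
step 2: join B via nl
    card(P join B) = 120*250/(30) = 1000
    cost = 120 + 120*250 = 30120
step 3: join C via hash
    card(P join C) = 1000*80/(5) = 16000
    cost = 30120 + 2*80*7 + 1000 = 32240

32240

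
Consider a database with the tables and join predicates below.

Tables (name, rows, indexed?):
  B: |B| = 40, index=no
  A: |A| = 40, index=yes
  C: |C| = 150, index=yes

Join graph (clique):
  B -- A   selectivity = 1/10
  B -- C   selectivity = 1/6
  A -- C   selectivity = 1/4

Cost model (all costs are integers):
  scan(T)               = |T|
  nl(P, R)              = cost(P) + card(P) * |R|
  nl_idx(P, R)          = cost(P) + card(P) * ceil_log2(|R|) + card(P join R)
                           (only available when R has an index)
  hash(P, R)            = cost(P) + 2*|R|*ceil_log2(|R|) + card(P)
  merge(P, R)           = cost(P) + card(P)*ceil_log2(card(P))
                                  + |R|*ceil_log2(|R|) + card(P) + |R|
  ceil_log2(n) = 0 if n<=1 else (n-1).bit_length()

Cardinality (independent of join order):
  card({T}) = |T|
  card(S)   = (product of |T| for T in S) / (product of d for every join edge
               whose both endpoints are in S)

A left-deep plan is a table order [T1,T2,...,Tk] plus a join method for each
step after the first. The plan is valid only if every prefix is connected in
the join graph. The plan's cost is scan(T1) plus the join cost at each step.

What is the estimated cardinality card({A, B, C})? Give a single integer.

1000

Tables in S: A(40), B(40), C(150)
Edges inside S: B-A(d=10), B-C(d=6), A-C(d=4)
numerator = 40 * 40 * 150 = 240000
denominator = 10 * 6 * 4 = 240
card(S) = 240000 / 240 = 1000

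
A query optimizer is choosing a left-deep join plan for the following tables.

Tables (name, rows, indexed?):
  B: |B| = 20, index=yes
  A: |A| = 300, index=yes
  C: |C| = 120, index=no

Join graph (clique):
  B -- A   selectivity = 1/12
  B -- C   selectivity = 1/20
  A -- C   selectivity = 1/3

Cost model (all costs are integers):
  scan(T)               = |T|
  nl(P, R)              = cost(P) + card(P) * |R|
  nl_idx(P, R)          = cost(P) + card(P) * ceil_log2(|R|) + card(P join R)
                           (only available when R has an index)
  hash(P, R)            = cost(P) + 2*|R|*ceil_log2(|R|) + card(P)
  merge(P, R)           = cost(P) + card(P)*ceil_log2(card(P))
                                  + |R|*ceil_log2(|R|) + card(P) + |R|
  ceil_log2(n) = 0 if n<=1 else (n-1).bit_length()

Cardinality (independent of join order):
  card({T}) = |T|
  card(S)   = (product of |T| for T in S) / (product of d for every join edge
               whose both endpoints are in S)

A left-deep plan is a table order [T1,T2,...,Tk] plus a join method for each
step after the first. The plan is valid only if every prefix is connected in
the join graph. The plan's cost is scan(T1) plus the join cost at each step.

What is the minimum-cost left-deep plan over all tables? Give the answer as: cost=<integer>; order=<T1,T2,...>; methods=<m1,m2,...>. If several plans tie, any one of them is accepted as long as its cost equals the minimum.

cost=2520; order=C,B,A; methods=hash,nl_idx

Selinger DP (subsets sized 1..n):
  {B}: scan cost=20, card=20
  {A}: scan cost=300, card=300
  {C}: scan cost=120, card=120
  {AB}: card=500; try (A,nl_idx)→700, (B,hash)→800, (B,nl_idx)→2300, (A,merge)→3140, (B,merge)→3420, (A,hash)→5440 …(+2); best=700 via (A,nl_idx)
  {BC}: card=120; try (B,hash)→440, (B,nl_idx)→840, (C,merge)→1100, (B,merge)→1200, (C,hash)→1720, (C,nl)→2420 …(+1); best=440 via (B,hash)
  {AC}: card=12000; try (C,hash)→2280, (A,merge)→4080, (C,merge)→4260, (A,hash)→5640, (A,nl_idx)→13200, (A,nl)→36120 …(+1); best=2280 via (C,hash)
  {ABC}: card=1000; try (A,nl_idx)→2520, (C,hash)→2880, (A,merge)→4400, (A,hash)→5960, (C,merge)→6660, (B,hash)→14480 …(+5); best=2520 via (A,nl_idx)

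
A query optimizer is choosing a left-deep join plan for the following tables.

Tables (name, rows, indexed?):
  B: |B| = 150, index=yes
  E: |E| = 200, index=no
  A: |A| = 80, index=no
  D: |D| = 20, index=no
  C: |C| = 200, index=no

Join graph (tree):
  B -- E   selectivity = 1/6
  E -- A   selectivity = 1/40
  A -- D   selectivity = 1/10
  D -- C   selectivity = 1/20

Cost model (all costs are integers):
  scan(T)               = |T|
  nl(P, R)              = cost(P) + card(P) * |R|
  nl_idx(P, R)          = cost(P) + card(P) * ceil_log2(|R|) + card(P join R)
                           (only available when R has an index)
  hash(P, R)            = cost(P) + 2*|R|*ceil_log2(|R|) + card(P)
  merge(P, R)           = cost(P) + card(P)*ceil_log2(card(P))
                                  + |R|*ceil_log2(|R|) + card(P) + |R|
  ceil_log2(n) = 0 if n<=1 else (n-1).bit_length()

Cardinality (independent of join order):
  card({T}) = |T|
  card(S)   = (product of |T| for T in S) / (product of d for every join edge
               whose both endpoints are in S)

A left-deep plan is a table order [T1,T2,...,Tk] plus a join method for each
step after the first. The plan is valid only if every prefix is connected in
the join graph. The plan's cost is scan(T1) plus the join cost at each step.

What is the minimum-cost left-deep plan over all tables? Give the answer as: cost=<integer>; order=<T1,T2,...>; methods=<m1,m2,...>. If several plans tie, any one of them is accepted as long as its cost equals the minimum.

Selinger DP (subsets sized 1..n):
  {B}: scan cost=150, card=150
  {E}: scan cost=200, card=200
  {A}: scan cost=80, card=80
  {D}: scan cost=20, card=20
  {C}: scan cost=200, card=200
  {BE}: card=5000; try (B,hash)→2800, (E,merge)→3300, (B,merge)→3350, (E,hash)→3500, (B,nl_idx)→6800, (E,nl)→30150 …(+1); best=2800 via (B,hash)
  {AE}: card=400; try (A,hash)→1520, (E,merge)→2520, (A,merge)→2640, (E,hash)→3360, (E,nl)→16080, (A,nl)→16200; best=1520 via (A,hash)
  {AD}: card=160; try (D,hash)→360, (A,merge)→780, (D,merge)→840, (A,hash)→1160, (A,nl)→1620, (D,nl)→1680; best=360 via (D,hash)
  {CD}: card=200; try (D,hash)→600, (C,merge)→1940, (D,merge)→2120, (C,hash)→3240, (C,nl)→4020, (D,nl)→4200; best=600 via (D,hash)
  {ABE}: card=10000; try (B,hash)→4320, (B,merge)→6870, (A,hash)→8920, (B,nl_idx)→14720, (B,nl)→61520, (A,merge)→73440 …(+1); best=4320 via (B,hash)
  {ADE}: card=800; try (D,hash)→2120, (E,merge)→3600, (E,hash)→3720, (D,merge)→5640, (D,nl)→9520, (E,nl)→32360; best=2120 via (D,hash)
  {ACD}: card=1600; try (A,hash)→1920, (A,merge)→3040, (C,merge)→3600, (C,hash)→3720, (A,nl)→16600, (C,nl)→32360; best=1920 via (A,hash)
  {ABDE}: card=20000; try (B,hash)→5320, (B,merge)→12270, (D,hash)→14520, (B,nl_idx)→28520, (B,nl)→122120, (D,merge)→154440 …(+1); best=5320 via (B,hash)
  {ACDE}: card=8000; try (C,hash)→6120, (E,hash)→6720, (C,merge)→12720, (E,merge)→22920, (C,nl)→162120, (E,nl)→321920; best=6120 via (C,hash)
  {ABCDE}: card=200000; try (B,hash)→16520, (C,hash)→28520, (B,merge)→119470, (B,nl_idx)→270120, (C,merge)→327120, (B,nl)→1206120 …(+1); best=16520 via (B,hash)

cost=16520; order=E,A,D,C,B; methods=hash,hash,hash,hash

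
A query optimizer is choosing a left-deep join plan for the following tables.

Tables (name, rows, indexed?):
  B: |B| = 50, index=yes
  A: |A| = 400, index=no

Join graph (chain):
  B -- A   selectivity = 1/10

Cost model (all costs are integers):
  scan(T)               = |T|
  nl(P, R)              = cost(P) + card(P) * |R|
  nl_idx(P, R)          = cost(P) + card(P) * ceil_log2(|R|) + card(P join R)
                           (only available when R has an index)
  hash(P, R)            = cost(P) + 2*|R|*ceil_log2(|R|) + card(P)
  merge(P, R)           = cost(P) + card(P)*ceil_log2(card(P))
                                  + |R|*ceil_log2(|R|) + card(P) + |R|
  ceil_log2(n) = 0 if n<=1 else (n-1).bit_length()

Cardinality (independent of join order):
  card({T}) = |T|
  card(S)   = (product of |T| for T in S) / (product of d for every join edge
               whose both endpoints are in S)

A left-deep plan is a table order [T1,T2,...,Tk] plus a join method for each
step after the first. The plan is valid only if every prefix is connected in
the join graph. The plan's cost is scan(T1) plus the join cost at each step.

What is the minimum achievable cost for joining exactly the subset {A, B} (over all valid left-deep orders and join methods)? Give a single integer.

1400

Selinger DP over subsets of {A,B}:
  {B}: scan cost=50, card=50
  {A}: scan cost=400, card=400
  {AB}: card=2000; try (B,hash)→1400, (A,merge)→4400, (B,merge)→4750, (B,nl_idx)→4800, (A,hash)→7300, (A,nl)→20050 …(+1); best=1400 via (B,hash)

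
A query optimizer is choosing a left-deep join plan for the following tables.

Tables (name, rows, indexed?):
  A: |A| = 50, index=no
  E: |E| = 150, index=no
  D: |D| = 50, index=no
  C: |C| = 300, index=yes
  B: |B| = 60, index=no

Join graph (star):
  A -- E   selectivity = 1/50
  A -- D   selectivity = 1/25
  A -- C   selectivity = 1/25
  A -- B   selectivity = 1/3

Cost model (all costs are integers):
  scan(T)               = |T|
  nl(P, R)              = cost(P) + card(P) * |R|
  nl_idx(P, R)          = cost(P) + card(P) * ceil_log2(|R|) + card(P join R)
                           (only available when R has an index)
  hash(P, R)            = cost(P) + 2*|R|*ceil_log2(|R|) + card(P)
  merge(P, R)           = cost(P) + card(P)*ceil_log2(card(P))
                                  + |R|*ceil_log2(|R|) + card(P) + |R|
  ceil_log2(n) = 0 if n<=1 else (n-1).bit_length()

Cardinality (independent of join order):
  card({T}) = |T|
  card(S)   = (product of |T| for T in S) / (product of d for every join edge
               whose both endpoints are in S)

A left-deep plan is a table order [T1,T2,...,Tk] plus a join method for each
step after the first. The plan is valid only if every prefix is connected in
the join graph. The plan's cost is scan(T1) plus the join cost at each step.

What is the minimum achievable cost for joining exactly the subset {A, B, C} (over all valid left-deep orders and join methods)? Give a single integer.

Selinger DP over subsets of {A,B,C}:
  {A}: scan cost=50, card=50
  {C}: scan cost=300, card=300
  {B}: scan cost=60, card=60
  {AC}: card=600; try (C,nl_idx)→1100, (A,hash)→1200, (C,merge)→3400, (A,merge)→3650, (C,hash)→5500, (C,nl)→15050 …(+1); best=1100 via (C,nl_idx)
  {AB}: card=1000; try (A,hash)→720, (B,hash)→820, (B,merge)→820, (A,merge)→830, (B,nl)→3050, (A,nl)→3060; best=720 via (A,hash)
  {ABC}: card=12000; try (B,hash)→2420, (C,hash)→7120, (B,merge)→8120, (C,merge)→14720, (C,nl_idx)→21720, (B,nl)→37100 …(+1); best=2420 via (B,hash)

2420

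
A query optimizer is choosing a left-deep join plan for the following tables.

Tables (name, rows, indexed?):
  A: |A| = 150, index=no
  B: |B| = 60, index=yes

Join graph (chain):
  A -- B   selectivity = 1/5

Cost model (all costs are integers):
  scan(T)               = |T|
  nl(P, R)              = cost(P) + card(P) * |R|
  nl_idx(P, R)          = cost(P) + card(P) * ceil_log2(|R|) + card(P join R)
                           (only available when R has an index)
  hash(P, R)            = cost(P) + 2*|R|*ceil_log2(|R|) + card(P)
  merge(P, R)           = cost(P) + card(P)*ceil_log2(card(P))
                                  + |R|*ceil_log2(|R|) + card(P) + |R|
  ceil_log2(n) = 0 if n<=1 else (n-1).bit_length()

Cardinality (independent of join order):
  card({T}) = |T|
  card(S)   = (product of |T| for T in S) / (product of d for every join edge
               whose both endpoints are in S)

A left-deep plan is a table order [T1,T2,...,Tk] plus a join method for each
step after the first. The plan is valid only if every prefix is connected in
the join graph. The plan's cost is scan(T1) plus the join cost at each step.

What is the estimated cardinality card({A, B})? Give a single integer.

1800

Tables in S: A(150), B(60)
Edges inside S: A-B(d=5)
numerator = 150 * 60 = 9000
denominator = 5 = 5
card(S) = 9000 / 5 = 1800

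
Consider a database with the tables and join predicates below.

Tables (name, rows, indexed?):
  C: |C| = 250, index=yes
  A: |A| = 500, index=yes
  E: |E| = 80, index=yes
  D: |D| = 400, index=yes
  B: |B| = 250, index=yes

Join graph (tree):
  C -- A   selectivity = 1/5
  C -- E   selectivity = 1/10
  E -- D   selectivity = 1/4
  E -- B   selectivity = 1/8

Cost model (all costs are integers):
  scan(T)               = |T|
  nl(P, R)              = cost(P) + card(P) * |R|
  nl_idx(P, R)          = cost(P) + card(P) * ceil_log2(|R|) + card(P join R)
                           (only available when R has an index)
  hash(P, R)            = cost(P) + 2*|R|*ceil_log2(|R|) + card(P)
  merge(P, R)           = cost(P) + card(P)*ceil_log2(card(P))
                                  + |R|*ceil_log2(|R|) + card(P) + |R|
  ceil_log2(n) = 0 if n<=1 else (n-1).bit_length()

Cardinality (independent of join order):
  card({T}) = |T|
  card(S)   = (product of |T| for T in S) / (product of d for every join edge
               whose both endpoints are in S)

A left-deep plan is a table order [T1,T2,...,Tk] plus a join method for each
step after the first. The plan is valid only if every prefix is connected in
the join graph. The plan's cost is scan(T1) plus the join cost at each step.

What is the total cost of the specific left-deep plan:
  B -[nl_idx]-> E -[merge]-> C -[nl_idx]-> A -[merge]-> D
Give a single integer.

156855750

step 1: scan B: cost=250, card=250
step 2: join E via nl_idx
    card(P join E) = 250*80/(8) = 2500
    cost = 250 + 250*7 + 2500 = 4500
step 3: join C via merge
    card(P join C) = 2500*250/(10) = 62500
    cost = 4500 + 2500*12 + 250*8 + 2500 + 250 = 39250
step 4: join A via nl_idx
    card(P join A) = 62500*500/(5) = 6250000
    cost = 39250 + 62500*9 + 6250000 = 6851750
step 5: join D via merge
    card(P join D) = 6250000*400/(4) = 625000000
    cost = 6851750 + 6250000*23 + 400*9 + 6250000 + 400 = 156855750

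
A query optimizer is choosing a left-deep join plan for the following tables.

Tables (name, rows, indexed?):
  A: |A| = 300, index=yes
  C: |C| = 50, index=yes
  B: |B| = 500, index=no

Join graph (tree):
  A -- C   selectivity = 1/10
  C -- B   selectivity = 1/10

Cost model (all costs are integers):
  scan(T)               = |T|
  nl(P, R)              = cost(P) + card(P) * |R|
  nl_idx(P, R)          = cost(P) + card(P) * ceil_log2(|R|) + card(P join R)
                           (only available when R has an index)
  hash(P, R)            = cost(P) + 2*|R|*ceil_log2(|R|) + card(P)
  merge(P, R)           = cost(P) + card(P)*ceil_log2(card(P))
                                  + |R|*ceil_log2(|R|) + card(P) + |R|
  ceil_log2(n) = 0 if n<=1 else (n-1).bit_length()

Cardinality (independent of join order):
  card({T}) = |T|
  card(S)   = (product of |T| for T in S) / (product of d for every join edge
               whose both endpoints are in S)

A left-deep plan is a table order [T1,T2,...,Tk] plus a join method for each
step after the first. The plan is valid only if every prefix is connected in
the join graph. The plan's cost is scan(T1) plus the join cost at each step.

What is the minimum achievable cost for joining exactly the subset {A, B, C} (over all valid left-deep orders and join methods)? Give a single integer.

Selinger DP over subsets of {A,B,C}:
  {A}: scan cost=300, card=300
  {C}: scan cost=50, card=50
  {B}: scan cost=500, card=500
  {AC}: card=1500; try (C,hash)→1200, (A,nl_idx)→2000, (A,merge)→3400, (C,nl_idx)→3600, (C,merge)→3650, (A,hash)→5500 …(+2); best=1200 via (C,hash)
  {BC}: card=2500; try (C,hash)→1600, (B,merge)→5400, (C,merge)→5850, (C,nl_idx)→6000, (B,hash)→9100, (B,nl)→25050 …(+1); best=1600 via (C,hash)
  {ABC}: card=75000; try (A,hash)→9500, (B,hash)→11700, (B,merge)→24200, (A,merge)→37100, (A,nl_idx)→99100, (B,nl)→751200 …(+1); best=9500 via (A,hash)

9500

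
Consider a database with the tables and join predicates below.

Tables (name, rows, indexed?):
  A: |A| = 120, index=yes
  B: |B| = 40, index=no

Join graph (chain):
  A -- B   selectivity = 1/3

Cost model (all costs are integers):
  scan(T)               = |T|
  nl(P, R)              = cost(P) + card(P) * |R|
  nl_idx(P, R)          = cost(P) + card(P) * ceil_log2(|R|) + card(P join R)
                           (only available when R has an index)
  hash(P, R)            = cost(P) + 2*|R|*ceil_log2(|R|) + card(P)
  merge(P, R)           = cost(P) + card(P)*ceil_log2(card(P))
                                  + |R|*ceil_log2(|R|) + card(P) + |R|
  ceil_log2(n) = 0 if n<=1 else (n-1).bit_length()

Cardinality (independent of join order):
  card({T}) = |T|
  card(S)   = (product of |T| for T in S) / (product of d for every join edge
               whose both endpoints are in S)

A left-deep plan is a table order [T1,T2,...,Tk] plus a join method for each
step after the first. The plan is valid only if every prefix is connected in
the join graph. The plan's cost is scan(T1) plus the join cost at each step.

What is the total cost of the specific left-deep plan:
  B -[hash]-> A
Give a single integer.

1760

step 1: scan B: cost=40, card=40
step 2: join A via hash
    card(P join A) = 40*120/(3) = 1600
    cost = 40 + 2*120*7 + 40 = 1760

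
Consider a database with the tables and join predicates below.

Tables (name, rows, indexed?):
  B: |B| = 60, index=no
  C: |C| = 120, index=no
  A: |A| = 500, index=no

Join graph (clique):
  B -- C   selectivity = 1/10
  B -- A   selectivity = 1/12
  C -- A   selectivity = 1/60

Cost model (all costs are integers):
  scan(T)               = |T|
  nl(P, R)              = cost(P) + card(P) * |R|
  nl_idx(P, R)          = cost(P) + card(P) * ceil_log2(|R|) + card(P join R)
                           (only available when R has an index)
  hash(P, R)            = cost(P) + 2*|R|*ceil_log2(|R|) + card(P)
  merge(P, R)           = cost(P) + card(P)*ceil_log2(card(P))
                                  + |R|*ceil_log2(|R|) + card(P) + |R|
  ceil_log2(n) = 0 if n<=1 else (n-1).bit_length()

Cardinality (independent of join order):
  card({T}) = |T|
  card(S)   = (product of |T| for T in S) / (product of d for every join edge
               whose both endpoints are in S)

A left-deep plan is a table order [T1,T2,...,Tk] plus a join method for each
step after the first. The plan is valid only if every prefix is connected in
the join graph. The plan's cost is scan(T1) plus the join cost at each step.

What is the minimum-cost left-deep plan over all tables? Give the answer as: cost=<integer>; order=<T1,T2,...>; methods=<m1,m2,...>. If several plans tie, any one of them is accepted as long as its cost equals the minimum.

cost=4400; order=A,C,B; methods=hash,hash

Selinger DP (subsets sized 1..n):
  {B}: scan cost=60, card=60
  {C}: scan cost=120, card=120
  {A}: scan cost=500, card=500
  {BC}: card=720; try (B,hash)→960, (C,merge)→1440, (B,merge)→1500, (C,hash)→1800, (C,nl)→7260, (B,nl)→7320; best=960 via (B,hash)
  {AB}: card=2500; try (B,hash)→1720, (A,merge)→5480, (B,merge)→5920, (A,hash)→9120, (A,nl)→30060, (B,nl)→30500; best=1720 via (B,hash)
  {AC}: card=1000; try (C,hash)→2680, (A,merge)→6080, (C,merge)→6460, (A,hash)→9240, (A,nl)→60120, (C,nl)→60500; best=2680 via (C,hash)
  {ABC}: card=500; try (B,hash)→4400, (C,hash)→5900, (A,hash)→10680, (A,merge)→13880, (B,merge)→14100, (C,merge)→35180 …(+3); best=4400 via (B,hash)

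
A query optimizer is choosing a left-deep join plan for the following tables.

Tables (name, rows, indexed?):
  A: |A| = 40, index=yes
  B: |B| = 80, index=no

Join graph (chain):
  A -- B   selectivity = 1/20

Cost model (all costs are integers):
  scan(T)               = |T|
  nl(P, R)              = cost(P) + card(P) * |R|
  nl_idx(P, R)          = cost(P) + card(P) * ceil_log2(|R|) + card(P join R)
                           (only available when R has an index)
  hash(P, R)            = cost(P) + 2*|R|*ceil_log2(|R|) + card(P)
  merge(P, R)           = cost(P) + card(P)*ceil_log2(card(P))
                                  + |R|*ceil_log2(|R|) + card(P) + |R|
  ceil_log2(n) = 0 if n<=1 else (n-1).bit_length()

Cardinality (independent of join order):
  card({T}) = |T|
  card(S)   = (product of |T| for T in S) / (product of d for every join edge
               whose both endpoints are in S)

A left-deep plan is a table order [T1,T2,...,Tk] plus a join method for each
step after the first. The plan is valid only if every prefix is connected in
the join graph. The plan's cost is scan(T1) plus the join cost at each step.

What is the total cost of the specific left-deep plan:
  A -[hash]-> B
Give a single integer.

step 1: scan A: cost=40, card=40
step 2: join B via hash
    card(P join B) = 40*80/(20) = 160
    cost = 40 + 2*80*7 + 40 = 1200

1200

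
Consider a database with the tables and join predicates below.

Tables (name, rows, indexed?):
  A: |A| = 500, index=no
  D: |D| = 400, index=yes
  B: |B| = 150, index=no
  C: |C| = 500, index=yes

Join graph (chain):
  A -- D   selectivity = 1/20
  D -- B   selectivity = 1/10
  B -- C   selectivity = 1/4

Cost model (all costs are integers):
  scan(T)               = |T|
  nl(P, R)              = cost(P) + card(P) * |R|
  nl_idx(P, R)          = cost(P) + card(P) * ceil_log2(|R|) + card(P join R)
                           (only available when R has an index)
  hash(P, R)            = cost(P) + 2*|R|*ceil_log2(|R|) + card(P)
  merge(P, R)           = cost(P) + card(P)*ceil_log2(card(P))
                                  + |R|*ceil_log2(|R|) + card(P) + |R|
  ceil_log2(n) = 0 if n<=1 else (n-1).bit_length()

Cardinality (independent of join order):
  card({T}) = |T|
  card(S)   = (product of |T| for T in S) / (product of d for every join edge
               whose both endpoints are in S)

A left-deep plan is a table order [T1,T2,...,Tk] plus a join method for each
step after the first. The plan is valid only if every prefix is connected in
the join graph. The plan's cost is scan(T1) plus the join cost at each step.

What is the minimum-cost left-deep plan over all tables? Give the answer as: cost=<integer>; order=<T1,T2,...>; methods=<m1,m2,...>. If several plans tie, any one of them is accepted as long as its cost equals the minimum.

cost=177200; order=D,B,A,C; methods=hash,hash,hash

Selinger DP (subsets sized 1..n):
  {A}: scan cost=500, card=500
  {D}: scan cost=400, card=400
  {B}: scan cost=150, card=150
  {C}: scan cost=500, card=500
  {AD}: card=10000; try (D,hash)→8200, (A,merge)→9400, (D,merge)→9500, (A,hash)→9800, (D,nl_idx)→15000, (A,nl)→200400 …(+1); best=8200 via (D,hash)
  {BD}: card=6000; try (B,hash)→3200, (D,merge)→5500, (B,merge)→5750, (D,hash)→7500, (D,nl_idx)→7500, (D,nl)→60150 …(+1); best=3200 via (B,hash)
  {BC}: card=18750; try (B,hash)→3400, (C,merge)→6500, (B,merge)→6850, (C,hash)→9300, (C,nl_idx)→20250, (C,nl)→75150 …(+1); best=3400 via (B,hash)
  {ABD}: card=150000; try (A,hash)→18200, (B,hash)→20600, (A,merge)→92200, (B,merge)→159550, (B,nl)→1508200, (A,nl)→3003200; best=18200 via (A,hash)
  {BCD}: card=750000; try (C,hash)→18200, (D,hash)→29350, (C,merge)→92200, (D,merge)→307400, (C,nl_idx)→807200, (D,nl_idx)→922150 …(+2); best=18200 via (C,hash)
  {ABCD}: card=18750000; try (C,hash)→177200, (A,hash)→777200, (C,merge)→2873200, (A,merge)→15773200, (C,nl_idx)→20118200, (C,nl)→75018200 …(+1); best=177200 via (C,hash)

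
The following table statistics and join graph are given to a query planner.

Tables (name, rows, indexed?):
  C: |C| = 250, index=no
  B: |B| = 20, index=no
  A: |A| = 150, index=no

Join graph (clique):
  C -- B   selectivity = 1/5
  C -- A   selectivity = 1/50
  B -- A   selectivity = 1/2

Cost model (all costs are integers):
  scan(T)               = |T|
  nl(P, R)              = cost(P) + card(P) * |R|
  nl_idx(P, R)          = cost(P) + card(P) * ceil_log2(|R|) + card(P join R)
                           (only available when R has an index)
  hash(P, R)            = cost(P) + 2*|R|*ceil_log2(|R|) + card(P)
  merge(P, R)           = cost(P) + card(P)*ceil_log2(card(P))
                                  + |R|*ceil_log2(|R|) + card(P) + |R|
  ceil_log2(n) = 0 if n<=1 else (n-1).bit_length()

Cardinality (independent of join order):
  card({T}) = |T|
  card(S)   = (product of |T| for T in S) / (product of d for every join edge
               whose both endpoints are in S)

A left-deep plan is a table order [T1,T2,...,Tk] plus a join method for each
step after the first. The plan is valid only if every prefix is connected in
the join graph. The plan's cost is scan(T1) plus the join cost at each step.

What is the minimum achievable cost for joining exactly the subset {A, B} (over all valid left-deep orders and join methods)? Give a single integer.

500

Selinger DP over subsets of {A,B}:
  {B}: scan cost=20, card=20
  {A}: scan cost=150, card=150
  {AB}: card=1500; try (B,hash)→500, (A,merge)→1490, (B,merge)→1620, (A,hash)→2440, (A,nl)→3020, (B,nl)→3150; best=500 via (B,hash)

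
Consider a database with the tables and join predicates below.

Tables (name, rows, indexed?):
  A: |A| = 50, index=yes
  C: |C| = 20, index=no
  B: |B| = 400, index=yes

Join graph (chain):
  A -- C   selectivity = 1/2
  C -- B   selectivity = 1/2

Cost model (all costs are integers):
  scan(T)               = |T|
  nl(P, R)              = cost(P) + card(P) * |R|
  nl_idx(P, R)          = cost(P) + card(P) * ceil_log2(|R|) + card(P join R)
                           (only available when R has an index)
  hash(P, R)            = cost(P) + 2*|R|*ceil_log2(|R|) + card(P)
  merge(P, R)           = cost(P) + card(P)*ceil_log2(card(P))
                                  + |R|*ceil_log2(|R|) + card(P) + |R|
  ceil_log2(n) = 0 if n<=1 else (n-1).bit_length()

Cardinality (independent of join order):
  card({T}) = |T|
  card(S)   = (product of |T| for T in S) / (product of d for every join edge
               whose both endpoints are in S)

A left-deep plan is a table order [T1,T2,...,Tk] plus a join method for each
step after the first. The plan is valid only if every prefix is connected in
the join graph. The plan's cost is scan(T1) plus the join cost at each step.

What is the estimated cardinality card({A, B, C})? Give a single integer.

Tables in S: A(50), B(400), C(20)
Edges inside S: A-C(d=2), C-B(d=2)
numerator = 50 * 400 * 20 = 400000
denominator = 2 * 2 = 4
card(S) = 400000 / 4 = 100000

100000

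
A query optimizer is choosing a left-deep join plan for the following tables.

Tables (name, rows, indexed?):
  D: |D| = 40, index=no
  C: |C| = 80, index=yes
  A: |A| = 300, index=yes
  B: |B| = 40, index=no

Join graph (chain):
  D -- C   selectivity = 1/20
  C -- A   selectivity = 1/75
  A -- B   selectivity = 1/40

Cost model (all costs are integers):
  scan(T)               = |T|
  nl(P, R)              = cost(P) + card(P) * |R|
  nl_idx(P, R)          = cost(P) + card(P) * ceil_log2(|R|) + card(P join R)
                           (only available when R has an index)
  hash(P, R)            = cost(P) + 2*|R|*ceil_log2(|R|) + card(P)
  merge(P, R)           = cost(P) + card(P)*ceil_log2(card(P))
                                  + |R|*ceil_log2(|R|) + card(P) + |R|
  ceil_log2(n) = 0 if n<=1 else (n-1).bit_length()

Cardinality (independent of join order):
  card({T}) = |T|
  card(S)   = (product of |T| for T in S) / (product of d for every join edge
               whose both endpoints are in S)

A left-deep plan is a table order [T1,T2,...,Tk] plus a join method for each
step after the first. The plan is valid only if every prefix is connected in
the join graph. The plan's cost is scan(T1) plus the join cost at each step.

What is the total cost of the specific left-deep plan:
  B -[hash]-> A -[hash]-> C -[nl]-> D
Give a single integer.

19700

step 1: scan B: cost=40, card=40
step 2: join A via hash
    card(P join A) = 40*300/(40) = 300
    cost = 40 + 2*300*9 + 40 = 5480
step 3: join C via hash
    card(P join C) = 300*80/(75) = 320
    cost = 5480 + 2*80*7 + 300 = 6900
step 4: join D via nl
    card(P join D) = 320*40/(20) = 640
    cost = 6900 + 320*40 = 19700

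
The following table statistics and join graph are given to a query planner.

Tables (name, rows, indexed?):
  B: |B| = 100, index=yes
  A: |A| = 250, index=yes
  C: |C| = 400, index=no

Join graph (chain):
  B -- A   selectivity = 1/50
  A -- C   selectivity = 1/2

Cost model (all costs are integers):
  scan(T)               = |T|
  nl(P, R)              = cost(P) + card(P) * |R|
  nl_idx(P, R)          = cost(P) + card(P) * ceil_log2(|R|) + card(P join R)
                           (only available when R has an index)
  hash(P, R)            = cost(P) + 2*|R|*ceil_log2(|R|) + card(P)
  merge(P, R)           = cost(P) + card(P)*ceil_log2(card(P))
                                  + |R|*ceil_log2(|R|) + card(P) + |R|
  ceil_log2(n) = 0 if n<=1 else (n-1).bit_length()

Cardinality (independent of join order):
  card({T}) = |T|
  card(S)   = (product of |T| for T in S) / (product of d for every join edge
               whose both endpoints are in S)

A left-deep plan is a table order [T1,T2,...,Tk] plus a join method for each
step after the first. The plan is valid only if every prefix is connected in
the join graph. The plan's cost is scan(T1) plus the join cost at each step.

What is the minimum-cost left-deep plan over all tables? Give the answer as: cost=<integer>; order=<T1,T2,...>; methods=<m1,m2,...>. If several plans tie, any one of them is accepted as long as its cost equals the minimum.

cost=9100; order=B,A,C; methods=nl_idx,hash

Selinger DP (subsets sized 1..n):
  {B}: scan cost=100, card=100
  {A}: scan cost=250, card=250
  {C}: scan cost=400, card=400
  {AB}: card=500; try (A,nl_idx)→1400, (B,hash)→1900, (B,nl_idx)→2500, (A,merge)→3150, (B,merge)→3300, (A,hash)→4200 …(+2); best=1400 via (A,nl_idx)
  {AC}: card=50000; try (A,hash)→4800, (C,merge)→6500, (A,merge)→6650, (C,hash)→7700, (A,nl_idx)→53600, (C,nl)→100250 …(+1); best=4800 via (A,hash)
  {ABC}: card=100000; try (C,hash)→9100, (C,merge)→10400, (B,hash)→56200, (C,nl)→201400, (B,nl_idx)→454800, (B,merge)→855600 …(+1); best=9100 via (C,hash)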